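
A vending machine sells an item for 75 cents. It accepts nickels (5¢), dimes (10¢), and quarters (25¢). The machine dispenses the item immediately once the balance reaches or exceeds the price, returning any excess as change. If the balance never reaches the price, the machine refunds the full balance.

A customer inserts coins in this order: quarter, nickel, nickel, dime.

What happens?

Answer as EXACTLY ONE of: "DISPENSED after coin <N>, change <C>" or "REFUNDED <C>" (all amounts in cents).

Price: 75¢
Coin 1 (quarter, 25¢): balance = 25¢
Coin 2 (nickel, 5¢): balance = 30¢
Coin 3 (nickel, 5¢): balance = 35¢
Coin 4 (dime, 10¢): balance = 45¢
All coins inserted, balance 45¢ < price 75¢ → REFUND 45¢

Answer: REFUNDED 45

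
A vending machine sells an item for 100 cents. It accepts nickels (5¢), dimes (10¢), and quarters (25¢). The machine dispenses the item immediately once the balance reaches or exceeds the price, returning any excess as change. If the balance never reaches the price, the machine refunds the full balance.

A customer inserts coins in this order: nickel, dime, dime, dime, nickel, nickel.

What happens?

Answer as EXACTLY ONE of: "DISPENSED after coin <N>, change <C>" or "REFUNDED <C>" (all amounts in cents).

Price: 100¢
Coin 1 (nickel, 5¢): balance = 5¢
Coin 2 (dime, 10¢): balance = 15¢
Coin 3 (dime, 10¢): balance = 25¢
Coin 4 (dime, 10¢): balance = 35¢
Coin 5 (nickel, 5¢): balance = 40¢
Coin 6 (nickel, 5¢): balance = 45¢
All coins inserted, balance 45¢ < price 100¢ → REFUND 45¢

Answer: REFUNDED 45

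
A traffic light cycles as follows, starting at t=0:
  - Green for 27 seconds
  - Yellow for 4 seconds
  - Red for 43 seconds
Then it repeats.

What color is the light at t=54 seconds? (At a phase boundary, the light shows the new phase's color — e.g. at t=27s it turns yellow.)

Answer: red

Derivation:
Cycle length = 27 + 4 + 43 = 74s
t = 54, phase_t = 54 mod 74 = 54
54 >= 31 → RED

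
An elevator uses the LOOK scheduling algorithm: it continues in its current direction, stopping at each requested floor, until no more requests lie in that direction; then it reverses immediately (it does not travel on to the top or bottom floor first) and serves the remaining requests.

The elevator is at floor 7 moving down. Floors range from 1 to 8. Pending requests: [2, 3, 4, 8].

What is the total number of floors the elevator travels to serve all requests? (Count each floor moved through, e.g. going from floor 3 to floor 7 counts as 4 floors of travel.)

Start at floor 7 moving down, LOOK stop order: [4, 3, 2, 8]
  7 → 4: |4-7| = 3, total = 3
  4 → 3: |3-4| = 1, total = 4
  3 → 2: |2-3| = 1, total = 5
  2 → 8: |8-2| = 6, total = 11

Answer: 11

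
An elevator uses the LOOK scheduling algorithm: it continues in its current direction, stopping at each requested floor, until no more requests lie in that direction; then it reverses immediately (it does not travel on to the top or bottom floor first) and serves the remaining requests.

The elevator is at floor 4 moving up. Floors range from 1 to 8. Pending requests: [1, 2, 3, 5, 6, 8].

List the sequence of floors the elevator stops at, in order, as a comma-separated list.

Answer: 5, 6, 8, 3, 2, 1

Derivation:
Current: 4, moving UP
Serve above first (ascending): [5, 6, 8]
Then reverse, serve below (descending): [3, 2, 1]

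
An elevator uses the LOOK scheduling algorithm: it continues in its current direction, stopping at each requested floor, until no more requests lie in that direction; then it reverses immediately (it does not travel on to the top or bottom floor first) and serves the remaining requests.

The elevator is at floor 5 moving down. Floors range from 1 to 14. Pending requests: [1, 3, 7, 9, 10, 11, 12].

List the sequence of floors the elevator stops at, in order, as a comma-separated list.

Current: 5, moving DOWN
Serve below first (descending): [3, 1]
Then reverse, serve above (ascending): [7, 9, 10, 11, 12]

Answer: 3, 1, 7, 9, 10, 11, 12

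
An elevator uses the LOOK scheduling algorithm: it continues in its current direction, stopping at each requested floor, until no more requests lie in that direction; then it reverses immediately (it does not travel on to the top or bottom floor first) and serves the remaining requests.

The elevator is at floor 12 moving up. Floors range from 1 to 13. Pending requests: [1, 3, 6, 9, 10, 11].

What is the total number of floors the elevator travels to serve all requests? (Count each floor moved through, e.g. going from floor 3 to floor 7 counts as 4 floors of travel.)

Answer: 11

Derivation:
Start at floor 12 moving up, LOOK stop order: [11, 10, 9, 6, 3, 1]
  12 → 11: |11-12| = 1, total = 1
  11 → 10: |10-11| = 1, total = 2
  10 → 9: |9-10| = 1, total = 3
  9 → 6: |6-9| = 3, total = 6
  6 → 3: |3-6| = 3, total = 9
  3 → 1: |1-3| = 2, total = 11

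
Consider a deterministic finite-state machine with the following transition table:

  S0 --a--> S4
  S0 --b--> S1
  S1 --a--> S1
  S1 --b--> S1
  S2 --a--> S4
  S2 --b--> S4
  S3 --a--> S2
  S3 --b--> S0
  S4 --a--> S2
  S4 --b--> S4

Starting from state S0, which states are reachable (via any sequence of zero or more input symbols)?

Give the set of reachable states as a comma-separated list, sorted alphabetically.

Answer: S0, S1, S2, S4

Derivation:
BFS from S0:
  visit S0: S0--a-->S4 (new), S0--b-->S1 (new)
  visit S4: S4--a-->S2 (new), S4--b-->S4 (seen)
  visit S1: S1--a-->S1 (seen), S1--b-->S1 (seen)
  visit S2: S2--a-->S4 (seen), S2--b-->S4 (seen)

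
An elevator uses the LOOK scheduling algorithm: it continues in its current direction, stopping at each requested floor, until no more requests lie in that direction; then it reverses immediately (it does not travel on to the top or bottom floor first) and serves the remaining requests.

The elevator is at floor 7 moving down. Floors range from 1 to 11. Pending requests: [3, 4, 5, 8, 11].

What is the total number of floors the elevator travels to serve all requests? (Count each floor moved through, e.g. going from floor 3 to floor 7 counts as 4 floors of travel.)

Start at floor 7 moving down, LOOK stop order: [5, 4, 3, 8, 11]
  7 → 5: |5-7| = 2, total = 2
  5 → 4: |4-5| = 1, total = 3
  4 → 3: |3-4| = 1, total = 4
  3 → 8: |8-3| = 5, total = 9
  8 → 11: |11-8| = 3, total = 12

Answer: 12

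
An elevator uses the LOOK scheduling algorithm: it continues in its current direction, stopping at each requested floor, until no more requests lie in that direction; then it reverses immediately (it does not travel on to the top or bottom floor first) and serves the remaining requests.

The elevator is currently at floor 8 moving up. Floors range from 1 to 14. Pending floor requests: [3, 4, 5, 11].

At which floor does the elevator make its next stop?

Current floor: 8, direction: up
Requests above: [11]
Requests below: [3, 4, 5]
Moving up and requests lie above → nearest above is min([11]) = 11

Answer: 11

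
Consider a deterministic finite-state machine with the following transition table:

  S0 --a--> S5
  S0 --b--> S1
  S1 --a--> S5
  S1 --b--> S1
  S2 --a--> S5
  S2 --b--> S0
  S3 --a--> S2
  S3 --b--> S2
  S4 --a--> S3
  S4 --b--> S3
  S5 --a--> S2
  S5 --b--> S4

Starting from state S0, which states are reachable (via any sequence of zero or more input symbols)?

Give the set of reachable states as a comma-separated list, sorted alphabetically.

BFS from S0:
  visit S0: S0--a-->S5 (new), S0--b-->S1 (new)
  visit S5: S5--a-->S2 (new), S5--b-->S4 (new)
  visit S1: S1--a-->S5 (seen), S1--b-->S1 (seen)
  visit S2: S2--a-->S5 (seen), S2--b-->S0 (seen)
  visit S4: S4--a-->S3 (new), S4--b-->S3 (seen)
  visit S3: S3--a-->S2 (seen), S3--b-->S2 (seen)

Answer: S0, S1, S2, S3, S4, S5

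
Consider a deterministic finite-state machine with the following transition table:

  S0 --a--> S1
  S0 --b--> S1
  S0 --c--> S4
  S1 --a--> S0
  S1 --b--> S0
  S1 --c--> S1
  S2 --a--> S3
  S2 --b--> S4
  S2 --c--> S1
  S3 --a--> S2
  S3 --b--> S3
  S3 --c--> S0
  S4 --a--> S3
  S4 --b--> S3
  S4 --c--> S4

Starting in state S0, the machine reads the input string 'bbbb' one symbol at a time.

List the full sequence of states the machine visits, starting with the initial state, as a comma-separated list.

Start: S0
  read 'b': S0 --b--> S1
  read 'b': S1 --b--> S0
  read 'b': S0 --b--> S1
  read 'b': S1 --b--> S0

Answer: S0, S1, S0, S1, S0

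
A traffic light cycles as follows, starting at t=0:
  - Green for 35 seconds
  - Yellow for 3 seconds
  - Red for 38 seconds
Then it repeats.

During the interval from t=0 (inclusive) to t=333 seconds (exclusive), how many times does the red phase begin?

Answer: 4

Derivation:
Cycle = 35+3+38 = 76s
red phase starts at t = k*76 + 38 for k=0,1,2,...
Need k*76+38 < 333 → k < 3.882
k ∈ {0, ..., 3} → 4 starts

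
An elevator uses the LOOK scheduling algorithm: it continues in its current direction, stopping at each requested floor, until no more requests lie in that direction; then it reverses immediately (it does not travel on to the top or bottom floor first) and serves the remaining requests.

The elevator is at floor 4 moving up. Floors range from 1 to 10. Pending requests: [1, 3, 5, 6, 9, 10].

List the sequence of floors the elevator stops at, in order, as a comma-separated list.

Current: 4, moving UP
Serve above first (ascending): [5, 6, 9, 10]
Then reverse, serve below (descending): [3, 1]

Answer: 5, 6, 9, 10, 3, 1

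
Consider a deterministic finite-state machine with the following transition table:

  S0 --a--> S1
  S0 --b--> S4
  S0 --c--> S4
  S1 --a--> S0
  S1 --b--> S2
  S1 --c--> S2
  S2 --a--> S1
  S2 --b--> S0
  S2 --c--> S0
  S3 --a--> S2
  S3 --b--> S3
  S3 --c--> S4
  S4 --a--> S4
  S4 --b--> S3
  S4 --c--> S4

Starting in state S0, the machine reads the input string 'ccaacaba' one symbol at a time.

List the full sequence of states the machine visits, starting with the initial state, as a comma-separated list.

Answer: S0, S4, S4, S4, S4, S4, S4, S3, S2

Derivation:
Start: S0
  read 'c': S0 --c--> S4
  read 'c': S4 --c--> S4
  read 'a': S4 --a--> S4
  read 'a': S4 --a--> S4
  read 'c': S4 --c--> S4
  read 'a': S4 --a--> S4
  read 'b': S4 --b--> S3
  read 'a': S3 --a--> S2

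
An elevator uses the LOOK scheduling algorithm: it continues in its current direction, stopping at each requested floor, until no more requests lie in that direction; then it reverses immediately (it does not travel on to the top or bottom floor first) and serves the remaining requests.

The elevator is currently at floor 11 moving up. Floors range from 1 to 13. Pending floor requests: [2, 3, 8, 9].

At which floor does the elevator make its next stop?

Answer: 9

Derivation:
Current floor: 11, direction: up
Requests above: []
Requests below: [2, 3, 8, 9]
Moving up but no requests above → reverse; nearest below is max([2, 3, 8, 9]) = 9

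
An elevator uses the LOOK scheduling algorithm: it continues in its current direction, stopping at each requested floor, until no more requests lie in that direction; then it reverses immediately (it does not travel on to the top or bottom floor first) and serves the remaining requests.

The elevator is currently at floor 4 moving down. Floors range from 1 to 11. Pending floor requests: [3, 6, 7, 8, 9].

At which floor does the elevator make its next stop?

Answer: 3

Derivation:
Current floor: 4, direction: down
Requests above: [6, 7, 8, 9]
Requests below: [3]
Moving down and requests lie below → nearest below is max([3]) = 3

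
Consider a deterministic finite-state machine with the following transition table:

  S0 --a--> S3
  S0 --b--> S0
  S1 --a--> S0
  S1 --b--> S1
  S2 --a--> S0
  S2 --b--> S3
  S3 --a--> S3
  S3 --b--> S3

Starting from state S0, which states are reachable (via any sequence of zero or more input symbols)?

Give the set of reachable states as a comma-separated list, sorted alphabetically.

BFS from S0:
  visit S0: S0--a-->S3 (new), S0--b-->S0 (seen)
  visit S3: S3--a-->S3 (seen), S3--b-->S3 (seen)

Answer: S0, S3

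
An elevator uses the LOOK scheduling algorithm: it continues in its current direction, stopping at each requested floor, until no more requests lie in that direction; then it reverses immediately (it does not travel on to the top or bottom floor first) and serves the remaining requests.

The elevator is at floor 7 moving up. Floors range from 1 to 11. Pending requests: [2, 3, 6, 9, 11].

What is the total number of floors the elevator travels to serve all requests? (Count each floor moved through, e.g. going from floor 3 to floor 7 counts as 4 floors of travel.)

Answer: 13

Derivation:
Start at floor 7 moving up, LOOK stop order: [9, 11, 6, 3, 2]
  7 → 9: |9-7| = 2, total = 2
  9 → 11: |11-9| = 2, total = 4
  11 → 6: |6-11| = 5, total = 9
  6 → 3: |3-6| = 3, total = 12
  3 → 2: |2-3| = 1, total = 13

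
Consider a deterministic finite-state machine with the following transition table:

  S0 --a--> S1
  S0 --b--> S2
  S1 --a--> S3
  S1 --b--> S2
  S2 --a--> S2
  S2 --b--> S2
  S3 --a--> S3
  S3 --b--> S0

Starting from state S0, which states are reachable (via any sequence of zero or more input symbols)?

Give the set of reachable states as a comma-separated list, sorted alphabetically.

BFS from S0:
  visit S0: S0--a-->S1 (new), S0--b-->S2 (new)
  visit S1: S1--a-->S3 (new), S1--b-->S2 (seen)
  visit S2: S2--a-->S2 (seen), S2--b-->S2 (seen)
  visit S3: S3--a-->S3 (seen), S3--b-->S0 (seen)

Answer: S0, S1, S2, S3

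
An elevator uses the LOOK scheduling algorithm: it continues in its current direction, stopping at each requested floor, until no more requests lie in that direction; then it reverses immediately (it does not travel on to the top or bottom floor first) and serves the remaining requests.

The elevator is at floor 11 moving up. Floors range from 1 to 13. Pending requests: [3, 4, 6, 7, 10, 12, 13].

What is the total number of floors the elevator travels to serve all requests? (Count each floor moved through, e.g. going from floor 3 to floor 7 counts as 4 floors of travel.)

Start at floor 11 moving up, LOOK stop order: [12, 13, 10, 7, 6, 4, 3]
  11 → 12: |12-11| = 1, total = 1
  12 → 13: |13-12| = 1, total = 2
  13 → 10: |10-13| = 3, total = 5
  10 → 7: |7-10| = 3, total = 8
  7 → 6: |6-7| = 1, total = 9
  6 → 4: |4-6| = 2, total = 11
  4 → 3: |3-4| = 1, total = 12

Answer: 12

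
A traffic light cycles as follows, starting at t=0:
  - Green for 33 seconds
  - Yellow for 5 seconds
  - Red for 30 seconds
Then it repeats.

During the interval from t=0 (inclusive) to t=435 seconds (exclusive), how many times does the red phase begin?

Cycle = 33+5+30 = 68s
red phase starts at t = k*68 + 38 for k=0,1,2,...
Need k*68+38 < 435 → k < 5.838
k ∈ {0, ..., 5} → 6 starts

Answer: 6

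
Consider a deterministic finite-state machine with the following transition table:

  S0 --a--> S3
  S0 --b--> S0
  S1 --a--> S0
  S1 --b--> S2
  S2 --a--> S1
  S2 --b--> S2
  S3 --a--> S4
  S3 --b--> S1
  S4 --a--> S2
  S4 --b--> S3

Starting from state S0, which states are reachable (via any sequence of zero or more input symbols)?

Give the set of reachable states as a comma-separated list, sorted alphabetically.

BFS from S0:
  visit S0: S0--a-->S3 (new), S0--b-->S0 (seen)
  visit S3: S3--a-->S4 (new), S3--b-->S1 (new)
  visit S4: S4--a-->S2 (new), S4--b-->S3 (seen)
  visit S1: S1--a-->S0 (seen), S1--b-->S2 (seen)
  visit S2: S2--a-->S1 (seen), S2--b-->S2 (seen)

Answer: S0, S1, S2, S3, S4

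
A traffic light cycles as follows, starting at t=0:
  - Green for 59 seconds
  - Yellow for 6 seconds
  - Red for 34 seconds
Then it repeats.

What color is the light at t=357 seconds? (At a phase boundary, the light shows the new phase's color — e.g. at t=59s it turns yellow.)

Answer: yellow

Derivation:
Cycle length = 59 + 6 + 34 = 99s
t = 357, phase_t = 357 mod 99 = 60
59 <= 60 < 65 (yellow end) → YELLOW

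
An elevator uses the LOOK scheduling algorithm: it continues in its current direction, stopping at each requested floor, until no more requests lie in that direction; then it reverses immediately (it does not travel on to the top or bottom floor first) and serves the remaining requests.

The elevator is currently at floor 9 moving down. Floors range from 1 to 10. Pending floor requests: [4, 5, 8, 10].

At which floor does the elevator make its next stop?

Current floor: 9, direction: down
Requests above: [10]
Requests below: [4, 5, 8]
Moving down and requests lie below → nearest below is max([4, 5, 8]) = 8

Answer: 8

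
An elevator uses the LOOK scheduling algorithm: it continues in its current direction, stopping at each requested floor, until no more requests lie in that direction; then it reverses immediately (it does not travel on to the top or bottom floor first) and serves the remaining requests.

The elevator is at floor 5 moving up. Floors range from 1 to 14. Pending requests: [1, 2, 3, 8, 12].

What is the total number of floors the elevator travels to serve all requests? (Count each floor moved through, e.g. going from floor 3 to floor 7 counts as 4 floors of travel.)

Start at floor 5 moving up, LOOK stop order: [8, 12, 3, 2, 1]
  5 → 8: |8-5| = 3, total = 3
  8 → 12: |12-8| = 4, total = 7
  12 → 3: |3-12| = 9, total = 16
  3 → 2: |2-3| = 1, total = 17
  2 → 1: |1-2| = 1, total = 18

Answer: 18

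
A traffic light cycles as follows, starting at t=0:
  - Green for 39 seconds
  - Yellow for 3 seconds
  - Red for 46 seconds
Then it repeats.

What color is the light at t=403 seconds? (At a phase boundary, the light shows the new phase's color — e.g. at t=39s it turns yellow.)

Cycle length = 39 + 3 + 46 = 88s
t = 403, phase_t = 403 mod 88 = 51
51 >= 42 → RED

Answer: red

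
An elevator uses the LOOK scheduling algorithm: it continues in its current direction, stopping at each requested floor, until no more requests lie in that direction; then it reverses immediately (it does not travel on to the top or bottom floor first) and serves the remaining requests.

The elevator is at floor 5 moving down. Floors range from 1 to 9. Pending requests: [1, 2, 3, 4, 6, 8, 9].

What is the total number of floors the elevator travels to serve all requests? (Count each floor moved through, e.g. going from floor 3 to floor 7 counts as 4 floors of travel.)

Answer: 12

Derivation:
Start at floor 5 moving down, LOOK stop order: [4, 3, 2, 1, 6, 8, 9]
  5 → 4: |4-5| = 1, total = 1
  4 → 3: |3-4| = 1, total = 2
  3 → 2: |2-3| = 1, total = 3
  2 → 1: |1-2| = 1, total = 4
  1 → 6: |6-1| = 5, total = 9
  6 → 8: |8-6| = 2, total = 11
  8 → 9: |9-8| = 1, total = 12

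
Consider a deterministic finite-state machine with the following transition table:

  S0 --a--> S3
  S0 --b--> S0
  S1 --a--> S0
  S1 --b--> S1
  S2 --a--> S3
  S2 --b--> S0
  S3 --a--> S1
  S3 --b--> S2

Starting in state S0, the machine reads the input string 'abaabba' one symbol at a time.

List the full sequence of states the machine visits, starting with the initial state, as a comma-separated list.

Answer: S0, S3, S2, S3, S1, S1, S1, S0

Derivation:
Start: S0
  read 'a': S0 --a--> S3
  read 'b': S3 --b--> S2
  read 'a': S2 --a--> S3
  read 'a': S3 --a--> S1
  read 'b': S1 --b--> S1
  read 'b': S1 --b--> S1
  read 'a': S1 --a--> S0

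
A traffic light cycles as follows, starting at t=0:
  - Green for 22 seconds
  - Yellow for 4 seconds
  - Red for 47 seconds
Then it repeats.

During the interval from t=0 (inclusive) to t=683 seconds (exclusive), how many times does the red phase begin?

Answer: 9

Derivation:
Cycle = 22+4+47 = 73s
red phase starts at t = k*73 + 26 for k=0,1,2,...
Need k*73+26 < 683 → k < 9.000
k ∈ {0, ..., 8} → 9 starts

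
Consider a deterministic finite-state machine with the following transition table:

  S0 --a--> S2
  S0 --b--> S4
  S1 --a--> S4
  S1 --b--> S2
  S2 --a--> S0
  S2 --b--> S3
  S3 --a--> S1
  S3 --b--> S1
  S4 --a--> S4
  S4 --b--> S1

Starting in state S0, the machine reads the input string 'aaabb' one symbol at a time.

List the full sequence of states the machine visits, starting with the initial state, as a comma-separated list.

Answer: S0, S2, S0, S2, S3, S1

Derivation:
Start: S0
  read 'a': S0 --a--> S2
  read 'a': S2 --a--> S0
  read 'a': S0 --a--> S2
  read 'b': S2 --b--> S3
  read 'b': S3 --b--> S1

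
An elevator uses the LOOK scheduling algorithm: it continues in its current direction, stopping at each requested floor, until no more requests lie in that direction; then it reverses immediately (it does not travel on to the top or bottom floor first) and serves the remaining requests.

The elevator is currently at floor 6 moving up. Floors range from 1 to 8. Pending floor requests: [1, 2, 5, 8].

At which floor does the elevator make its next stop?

Current floor: 6, direction: up
Requests above: [8]
Requests below: [1, 2, 5]
Moving up and requests lie above → nearest above is min([8]) = 8

Answer: 8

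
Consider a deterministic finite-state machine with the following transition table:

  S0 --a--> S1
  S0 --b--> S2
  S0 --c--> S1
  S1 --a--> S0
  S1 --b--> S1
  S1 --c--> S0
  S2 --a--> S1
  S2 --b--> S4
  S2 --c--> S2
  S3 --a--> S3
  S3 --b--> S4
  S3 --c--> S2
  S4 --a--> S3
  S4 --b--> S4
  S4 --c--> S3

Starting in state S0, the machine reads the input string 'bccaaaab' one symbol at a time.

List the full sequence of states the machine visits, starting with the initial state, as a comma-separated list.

Start: S0
  read 'b': S0 --b--> S2
  read 'c': S2 --c--> S2
  read 'c': S2 --c--> S2
  read 'a': S2 --a--> S1
  read 'a': S1 --a--> S0
  read 'a': S0 --a--> S1
  read 'a': S1 --a--> S0
  read 'b': S0 --b--> S2

Answer: S0, S2, S2, S2, S1, S0, S1, S0, S2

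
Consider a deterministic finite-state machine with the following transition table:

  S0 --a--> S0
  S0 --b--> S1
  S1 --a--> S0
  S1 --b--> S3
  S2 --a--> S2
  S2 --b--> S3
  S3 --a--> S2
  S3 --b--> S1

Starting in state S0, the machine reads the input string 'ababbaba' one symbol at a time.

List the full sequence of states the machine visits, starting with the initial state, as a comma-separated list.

Answer: S0, S0, S1, S0, S1, S3, S2, S3, S2

Derivation:
Start: S0
  read 'a': S0 --a--> S0
  read 'b': S0 --b--> S1
  read 'a': S1 --a--> S0
  read 'b': S0 --b--> S1
  read 'b': S1 --b--> S3
  read 'a': S3 --a--> S2
  read 'b': S2 --b--> S3
  read 'a': S3 --a--> S2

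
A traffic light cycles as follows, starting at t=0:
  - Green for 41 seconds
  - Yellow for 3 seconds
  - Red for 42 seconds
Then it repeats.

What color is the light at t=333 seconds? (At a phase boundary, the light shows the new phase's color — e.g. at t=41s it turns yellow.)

Answer: red

Derivation:
Cycle length = 41 + 3 + 42 = 86s
t = 333, phase_t = 333 mod 86 = 75
75 >= 44 → RED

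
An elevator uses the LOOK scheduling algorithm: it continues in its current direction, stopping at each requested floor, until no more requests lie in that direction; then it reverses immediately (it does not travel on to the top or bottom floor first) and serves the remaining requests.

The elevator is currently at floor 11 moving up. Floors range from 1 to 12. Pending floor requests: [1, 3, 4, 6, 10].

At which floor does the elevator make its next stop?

Current floor: 11, direction: up
Requests above: []
Requests below: [1, 3, 4, 6, 10]
Moving up but no requests above → reverse; nearest below is max([1, 3, 4, 6, 10]) = 10

Answer: 10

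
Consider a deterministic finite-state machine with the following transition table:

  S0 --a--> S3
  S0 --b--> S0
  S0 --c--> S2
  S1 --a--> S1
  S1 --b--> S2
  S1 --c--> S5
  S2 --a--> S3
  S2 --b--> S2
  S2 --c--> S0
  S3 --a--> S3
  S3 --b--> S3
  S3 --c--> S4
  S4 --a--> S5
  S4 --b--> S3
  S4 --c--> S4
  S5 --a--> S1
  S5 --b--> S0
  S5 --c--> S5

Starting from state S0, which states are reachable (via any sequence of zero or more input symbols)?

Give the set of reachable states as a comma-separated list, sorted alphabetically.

BFS from S0:
  visit S0: S0--a-->S3 (new), S0--b-->S0 (seen), S0--c-->S2 (new)
  visit S3: S3--a-->S3 (seen), S3--b-->S3 (seen), S3--c-->S4 (new)
  visit S2: S2--a-->S3 (seen), S2--b-->S2 (seen), S2--c-->S0 (seen)
  visit S4: S4--a-->S5 (new), S4--b-->S3 (seen), S4--c-->S4 (seen)
  visit S5: S5--a-->S1 (new), S5--b-->S0 (seen), S5--c-->S5 (seen)
  visit S1: S1--a-->S1 (seen), S1--b-->S2 (seen), S1--c-->S5 (seen)

Answer: S0, S1, S2, S3, S4, S5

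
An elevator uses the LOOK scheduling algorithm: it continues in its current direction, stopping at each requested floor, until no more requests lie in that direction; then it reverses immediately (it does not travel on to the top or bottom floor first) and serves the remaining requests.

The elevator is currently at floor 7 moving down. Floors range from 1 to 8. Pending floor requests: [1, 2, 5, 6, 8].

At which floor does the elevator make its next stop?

Current floor: 7, direction: down
Requests above: [8]
Requests below: [1, 2, 5, 6]
Moving down and requests lie below → nearest below is max([1, 2, 5, 6]) = 6

Answer: 6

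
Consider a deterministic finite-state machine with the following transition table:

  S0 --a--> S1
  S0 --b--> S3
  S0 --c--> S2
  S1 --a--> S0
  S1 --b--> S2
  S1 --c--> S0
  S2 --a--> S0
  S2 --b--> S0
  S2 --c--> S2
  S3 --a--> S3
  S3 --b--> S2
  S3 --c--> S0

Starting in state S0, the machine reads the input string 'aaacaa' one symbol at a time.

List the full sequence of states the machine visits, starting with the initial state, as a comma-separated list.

Answer: S0, S1, S0, S1, S0, S1, S0

Derivation:
Start: S0
  read 'a': S0 --a--> S1
  read 'a': S1 --a--> S0
  read 'a': S0 --a--> S1
  read 'c': S1 --c--> S0
  read 'a': S0 --a--> S1
  read 'a': S1 --a--> S0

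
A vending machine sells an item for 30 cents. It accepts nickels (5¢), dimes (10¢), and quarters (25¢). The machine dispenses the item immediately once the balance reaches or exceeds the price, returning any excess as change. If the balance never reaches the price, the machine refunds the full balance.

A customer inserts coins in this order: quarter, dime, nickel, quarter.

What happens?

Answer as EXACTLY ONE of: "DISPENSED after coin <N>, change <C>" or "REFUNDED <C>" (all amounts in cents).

Answer: DISPENSED after coin 2, change 5

Derivation:
Price: 30¢
Coin 1 (quarter, 25¢): balance = 25¢
Coin 2 (dime, 10¢): balance = 35¢
  → balance >= price → DISPENSE, change = 35 - 30 = 5¢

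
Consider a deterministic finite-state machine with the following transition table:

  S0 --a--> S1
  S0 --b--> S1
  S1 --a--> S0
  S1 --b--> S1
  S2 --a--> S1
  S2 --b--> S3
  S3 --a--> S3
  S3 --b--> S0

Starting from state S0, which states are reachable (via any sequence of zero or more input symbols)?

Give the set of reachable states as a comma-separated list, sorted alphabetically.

BFS from S0:
  visit S0: S0--a-->S1 (new), S0--b-->S1 (seen)
  visit S1: S1--a-->S0 (seen), S1--b-->S1 (seen)

Answer: S0, S1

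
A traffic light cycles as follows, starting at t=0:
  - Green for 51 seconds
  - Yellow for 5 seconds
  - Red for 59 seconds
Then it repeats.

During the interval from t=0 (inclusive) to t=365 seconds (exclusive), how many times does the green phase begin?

Cycle = 51+5+59 = 115s
green phase starts at t = k*115 + 0 for k=0,1,2,...
Need k*115+0 < 365 → k < 3.174
k ∈ {0, ..., 3} → 4 starts

Answer: 4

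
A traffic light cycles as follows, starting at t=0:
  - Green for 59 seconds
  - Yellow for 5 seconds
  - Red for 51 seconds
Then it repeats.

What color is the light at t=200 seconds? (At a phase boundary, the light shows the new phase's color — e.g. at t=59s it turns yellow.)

Answer: red

Derivation:
Cycle length = 59 + 5 + 51 = 115s
t = 200, phase_t = 200 mod 115 = 85
85 >= 64 → RED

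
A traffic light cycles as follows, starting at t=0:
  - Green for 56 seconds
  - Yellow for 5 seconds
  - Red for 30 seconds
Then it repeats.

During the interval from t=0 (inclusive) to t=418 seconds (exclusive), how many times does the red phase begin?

Cycle = 56+5+30 = 91s
red phase starts at t = k*91 + 61 for k=0,1,2,...
Need k*91+61 < 418 → k < 3.923
k ∈ {0, ..., 3} → 4 starts

Answer: 4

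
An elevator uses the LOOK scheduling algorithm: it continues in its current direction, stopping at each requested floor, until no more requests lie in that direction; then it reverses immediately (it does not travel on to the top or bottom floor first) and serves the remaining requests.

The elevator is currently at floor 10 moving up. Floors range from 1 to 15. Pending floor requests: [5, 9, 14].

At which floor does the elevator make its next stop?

Current floor: 10, direction: up
Requests above: [14]
Requests below: [5, 9]
Moving up and requests lie above → nearest above is min([14]) = 14

Answer: 14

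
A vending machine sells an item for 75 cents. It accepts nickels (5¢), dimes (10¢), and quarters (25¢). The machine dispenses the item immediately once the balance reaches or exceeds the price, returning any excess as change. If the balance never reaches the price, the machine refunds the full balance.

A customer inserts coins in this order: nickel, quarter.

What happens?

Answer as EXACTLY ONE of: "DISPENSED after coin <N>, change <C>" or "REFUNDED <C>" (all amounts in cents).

Price: 75¢
Coin 1 (nickel, 5¢): balance = 5¢
Coin 2 (quarter, 25¢): balance = 30¢
All coins inserted, balance 30¢ < price 75¢ → REFUND 30¢

Answer: REFUNDED 30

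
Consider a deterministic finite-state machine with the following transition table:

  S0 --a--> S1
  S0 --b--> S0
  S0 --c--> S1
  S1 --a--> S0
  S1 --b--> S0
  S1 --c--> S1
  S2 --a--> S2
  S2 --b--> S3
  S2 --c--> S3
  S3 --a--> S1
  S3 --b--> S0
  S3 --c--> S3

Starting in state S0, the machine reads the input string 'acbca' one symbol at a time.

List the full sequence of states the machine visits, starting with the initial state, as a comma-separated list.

Start: S0
  read 'a': S0 --a--> S1
  read 'c': S1 --c--> S1
  read 'b': S1 --b--> S0
  read 'c': S0 --c--> S1
  read 'a': S1 --a--> S0

Answer: S0, S1, S1, S0, S1, S0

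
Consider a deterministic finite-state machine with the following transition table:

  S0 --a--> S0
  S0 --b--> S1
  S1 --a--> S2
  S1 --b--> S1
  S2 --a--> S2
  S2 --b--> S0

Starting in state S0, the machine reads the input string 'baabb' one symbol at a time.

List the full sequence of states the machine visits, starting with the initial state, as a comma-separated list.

Answer: S0, S1, S2, S2, S0, S1

Derivation:
Start: S0
  read 'b': S0 --b--> S1
  read 'a': S1 --a--> S2
  read 'a': S2 --a--> S2
  read 'b': S2 --b--> S0
  read 'b': S0 --b--> S1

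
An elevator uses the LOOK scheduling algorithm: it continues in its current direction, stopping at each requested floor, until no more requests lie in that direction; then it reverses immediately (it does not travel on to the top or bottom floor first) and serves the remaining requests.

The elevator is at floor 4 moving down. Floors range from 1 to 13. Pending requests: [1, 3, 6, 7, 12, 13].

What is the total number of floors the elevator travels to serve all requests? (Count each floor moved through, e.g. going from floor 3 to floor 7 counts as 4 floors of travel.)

Start at floor 4 moving down, LOOK stop order: [3, 1, 6, 7, 12, 13]
  4 → 3: |3-4| = 1, total = 1
  3 → 1: |1-3| = 2, total = 3
  1 → 6: |6-1| = 5, total = 8
  6 → 7: |7-6| = 1, total = 9
  7 → 12: |12-7| = 5, total = 14
  12 → 13: |13-12| = 1, total = 15

Answer: 15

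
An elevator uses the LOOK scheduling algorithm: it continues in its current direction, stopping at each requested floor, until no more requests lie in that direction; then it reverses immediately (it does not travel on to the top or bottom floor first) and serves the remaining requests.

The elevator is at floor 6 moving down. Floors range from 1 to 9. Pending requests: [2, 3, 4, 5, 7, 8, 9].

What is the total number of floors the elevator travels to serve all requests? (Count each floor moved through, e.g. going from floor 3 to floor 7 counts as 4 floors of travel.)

Start at floor 6 moving down, LOOK stop order: [5, 4, 3, 2, 7, 8, 9]
  6 → 5: |5-6| = 1, total = 1
  5 → 4: |4-5| = 1, total = 2
  4 → 3: |3-4| = 1, total = 3
  3 → 2: |2-3| = 1, total = 4
  2 → 7: |7-2| = 5, total = 9
  7 → 8: |8-7| = 1, total = 10
  8 → 9: |9-8| = 1, total = 11

Answer: 11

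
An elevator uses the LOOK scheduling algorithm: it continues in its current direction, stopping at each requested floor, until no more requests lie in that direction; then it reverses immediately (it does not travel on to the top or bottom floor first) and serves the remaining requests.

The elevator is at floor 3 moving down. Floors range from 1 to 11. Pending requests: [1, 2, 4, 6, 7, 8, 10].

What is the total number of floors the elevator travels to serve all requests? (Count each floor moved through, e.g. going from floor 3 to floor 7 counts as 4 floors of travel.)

Answer: 11

Derivation:
Start at floor 3 moving down, LOOK stop order: [2, 1, 4, 6, 7, 8, 10]
  3 → 2: |2-3| = 1, total = 1
  2 → 1: |1-2| = 1, total = 2
  1 → 4: |4-1| = 3, total = 5
  4 → 6: |6-4| = 2, total = 7
  6 → 7: |7-6| = 1, total = 8
  7 → 8: |8-7| = 1, total = 9
  8 → 10: |10-8| = 2, total = 11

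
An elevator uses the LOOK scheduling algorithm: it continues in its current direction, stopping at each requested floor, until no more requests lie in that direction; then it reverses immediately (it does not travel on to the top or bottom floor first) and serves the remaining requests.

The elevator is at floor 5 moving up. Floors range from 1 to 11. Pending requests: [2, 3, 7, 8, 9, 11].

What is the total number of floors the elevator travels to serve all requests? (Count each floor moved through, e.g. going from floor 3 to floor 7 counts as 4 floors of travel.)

Answer: 15

Derivation:
Start at floor 5 moving up, LOOK stop order: [7, 8, 9, 11, 3, 2]
  5 → 7: |7-5| = 2, total = 2
  7 → 8: |8-7| = 1, total = 3
  8 → 9: |9-8| = 1, total = 4
  9 → 11: |11-9| = 2, total = 6
  11 → 3: |3-11| = 8, total = 14
  3 → 2: |2-3| = 1, total = 15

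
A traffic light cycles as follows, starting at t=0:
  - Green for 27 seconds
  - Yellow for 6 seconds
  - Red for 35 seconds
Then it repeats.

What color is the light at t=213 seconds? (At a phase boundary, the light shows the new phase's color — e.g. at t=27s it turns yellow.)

Answer: green

Derivation:
Cycle length = 27 + 6 + 35 = 68s
t = 213, phase_t = 213 mod 68 = 9
9 < 27 (green end) → GREEN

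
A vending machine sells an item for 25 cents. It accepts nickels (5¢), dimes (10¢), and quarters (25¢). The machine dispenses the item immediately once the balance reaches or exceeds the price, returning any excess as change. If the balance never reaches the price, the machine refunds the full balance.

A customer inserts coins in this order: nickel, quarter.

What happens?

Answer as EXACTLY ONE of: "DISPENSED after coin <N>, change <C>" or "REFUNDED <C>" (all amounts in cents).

Answer: DISPENSED after coin 2, change 5

Derivation:
Price: 25¢
Coin 1 (nickel, 5¢): balance = 5¢
Coin 2 (quarter, 25¢): balance = 30¢
  → balance >= price → DISPENSE, change = 30 - 25 = 5¢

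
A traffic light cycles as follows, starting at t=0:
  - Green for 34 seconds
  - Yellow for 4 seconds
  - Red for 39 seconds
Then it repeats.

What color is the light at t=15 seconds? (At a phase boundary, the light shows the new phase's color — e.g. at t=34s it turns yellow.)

Answer: green

Derivation:
Cycle length = 34 + 4 + 39 = 77s
t = 15, phase_t = 15 mod 77 = 15
15 < 34 (green end) → GREEN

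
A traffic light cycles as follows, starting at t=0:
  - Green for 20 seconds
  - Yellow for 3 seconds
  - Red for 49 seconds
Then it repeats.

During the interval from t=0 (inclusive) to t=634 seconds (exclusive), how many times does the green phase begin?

Cycle = 20+3+49 = 72s
green phase starts at t = k*72 + 0 for k=0,1,2,...
Need k*72+0 < 634 → k < 8.806
k ∈ {0, ..., 8} → 9 starts

Answer: 9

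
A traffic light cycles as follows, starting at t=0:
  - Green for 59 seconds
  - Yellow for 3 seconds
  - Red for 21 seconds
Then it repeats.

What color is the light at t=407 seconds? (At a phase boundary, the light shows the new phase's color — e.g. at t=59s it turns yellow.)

Answer: red

Derivation:
Cycle length = 59 + 3 + 21 = 83s
t = 407, phase_t = 407 mod 83 = 75
75 >= 62 → RED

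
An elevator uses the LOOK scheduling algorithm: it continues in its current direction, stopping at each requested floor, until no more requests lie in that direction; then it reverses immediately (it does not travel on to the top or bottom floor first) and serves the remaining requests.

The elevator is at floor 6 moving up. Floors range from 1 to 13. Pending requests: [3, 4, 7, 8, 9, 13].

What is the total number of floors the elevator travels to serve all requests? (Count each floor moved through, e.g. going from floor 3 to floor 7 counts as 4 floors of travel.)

Answer: 17

Derivation:
Start at floor 6 moving up, LOOK stop order: [7, 8, 9, 13, 4, 3]
  6 → 7: |7-6| = 1, total = 1
  7 → 8: |8-7| = 1, total = 2
  8 → 9: |9-8| = 1, total = 3
  9 → 13: |13-9| = 4, total = 7
  13 → 4: |4-13| = 9, total = 16
  4 → 3: |3-4| = 1, total = 17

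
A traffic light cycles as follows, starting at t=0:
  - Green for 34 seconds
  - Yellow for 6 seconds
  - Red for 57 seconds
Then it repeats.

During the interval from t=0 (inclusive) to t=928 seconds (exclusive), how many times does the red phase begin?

Cycle = 34+6+57 = 97s
red phase starts at t = k*97 + 40 for k=0,1,2,...
Need k*97+40 < 928 → k < 9.155
k ∈ {0, ..., 9} → 10 starts

Answer: 10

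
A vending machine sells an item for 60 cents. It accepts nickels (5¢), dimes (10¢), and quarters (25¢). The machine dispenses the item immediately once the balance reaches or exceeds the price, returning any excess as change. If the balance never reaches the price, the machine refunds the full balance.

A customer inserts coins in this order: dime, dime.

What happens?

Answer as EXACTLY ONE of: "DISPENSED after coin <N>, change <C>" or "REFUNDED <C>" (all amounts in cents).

Answer: REFUNDED 20

Derivation:
Price: 60¢
Coin 1 (dime, 10¢): balance = 10¢
Coin 2 (dime, 10¢): balance = 20¢
All coins inserted, balance 20¢ < price 60¢ → REFUND 20¢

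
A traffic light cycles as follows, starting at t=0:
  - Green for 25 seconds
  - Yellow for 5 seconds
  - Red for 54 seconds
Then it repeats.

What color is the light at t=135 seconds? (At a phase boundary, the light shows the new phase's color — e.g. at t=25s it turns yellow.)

Answer: red

Derivation:
Cycle length = 25 + 5 + 54 = 84s
t = 135, phase_t = 135 mod 84 = 51
51 >= 30 → RED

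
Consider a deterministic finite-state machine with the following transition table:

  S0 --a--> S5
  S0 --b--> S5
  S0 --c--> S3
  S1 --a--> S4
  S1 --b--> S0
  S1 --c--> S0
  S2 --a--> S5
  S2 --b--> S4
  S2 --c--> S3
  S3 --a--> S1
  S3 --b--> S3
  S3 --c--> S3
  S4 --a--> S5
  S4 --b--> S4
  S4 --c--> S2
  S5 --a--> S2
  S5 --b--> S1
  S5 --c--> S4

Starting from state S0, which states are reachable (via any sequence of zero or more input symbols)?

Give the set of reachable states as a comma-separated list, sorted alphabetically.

Answer: S0, S1, S2, S3, S4, S5

Derivation:
BFS from S0:
  visit S0: S0--a-->S5 (new), S0--b-->S5 (seen), S0--c-->S3 (new)
  visit S5: S5--a-->S2 (new), S5--b-->S1 (new), S5--c-->S4 (new)
  visit S3: S3--a-->S1 (seen), S3--b-->S3 (seen), S3--c-->S3 (seen)
  visit S2: S2--a-->S5 (seen), S2--b-->S4 (seen), S2--c-->S3 (seen)
  visit S1: S1--a-->S4 (seen), S1--b-->S0 (seen), S1--c-->S0 (seen)
  visit S4: S4--a-->S5 (seen), S4--b-->S4 (seen), S4--c-->S2 (seen)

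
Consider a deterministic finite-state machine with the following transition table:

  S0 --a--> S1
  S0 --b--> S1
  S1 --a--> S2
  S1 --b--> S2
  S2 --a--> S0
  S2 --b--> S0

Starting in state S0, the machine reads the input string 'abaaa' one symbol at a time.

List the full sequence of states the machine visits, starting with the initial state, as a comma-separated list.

Answer: S0, S1, S2, S0, S1, S2

Derivation:
Start: S0
  read 'a': S0 --a--> S1
  read 'b': S1 --b--> S2
  read 'a': S2 --a--> S0
  read 'a': S0 --a--> S1
  read 'a': S1 --a--> S2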